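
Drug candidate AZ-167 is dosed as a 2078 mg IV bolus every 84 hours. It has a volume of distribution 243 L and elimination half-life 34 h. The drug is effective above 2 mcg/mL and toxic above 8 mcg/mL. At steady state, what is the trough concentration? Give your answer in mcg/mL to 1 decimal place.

1.9 mcg/mL

Over one 84-h interval, 84/34 ≈ 2.4706 half-lives elapse, leaving f ≈ 0.1804 of each dose.
At steady state, accumulation factor R = 1/(1 − e^(−kτ)) ≈ 1.2201.
Each bolus raises the concentration by D/Vd = 2078/243 ≈ 8.551 mcg/mL.
Cmax,ss = C₀/(1 − f) ≈ 8.551/0.8196 ≈ 10.433 mcg/mL.
One interval later, Cmin,ss = Cmax,ss·e^(−kτ) ≈ 10.433 × 0.1804 ≈ 1.882 mcg/mL.
Trough 1.9 mcg/mL vs MEC 2 mcg/mL: subtherapeutic.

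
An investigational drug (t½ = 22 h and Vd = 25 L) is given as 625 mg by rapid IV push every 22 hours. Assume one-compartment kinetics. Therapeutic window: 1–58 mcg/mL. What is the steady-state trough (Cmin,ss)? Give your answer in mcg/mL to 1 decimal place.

The dosing interval is 1 half-life, so f = 2^(−1) = 0.5.
At steady state, R = 1/(1 − 0.5) = 2/1.
Single-dose peak C₀ = D/Vd = 625/25 = 25 mcg/mL.
Steady-state peak Cmax,ss = C₀·R = 25 × 2/1 ≈ 50.000 mcg/mL.
Steady-state trough Cmin,ss = Cmax,ss·f ≈ 50.000 × 0.5 ≈ 25.000 mcg/mL.
Trough 25.0 mcg/mL vs MEC 1 mcg/mL: adequate.

25.0 mcg/mL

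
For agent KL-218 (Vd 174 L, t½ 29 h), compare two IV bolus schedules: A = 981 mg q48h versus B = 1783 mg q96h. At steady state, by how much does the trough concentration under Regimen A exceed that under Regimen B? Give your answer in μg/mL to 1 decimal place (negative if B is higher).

1.5 μg/mL

Regimen A: f = (1/2)^(48/29) ≈ 0.3175; Cmin,ss = (981/174)·f/(1−f) ≈ 2.623 μg/mL.
Regimen B: f = (1/2)^(96/29) ≈ 0.1008; Cmin,ss = (1783/174)·f/(1−f) ≈ 1.149 μg/mL.
Difference ≈ 2.623 − 1.149 ≈ 1.474 μg/mL.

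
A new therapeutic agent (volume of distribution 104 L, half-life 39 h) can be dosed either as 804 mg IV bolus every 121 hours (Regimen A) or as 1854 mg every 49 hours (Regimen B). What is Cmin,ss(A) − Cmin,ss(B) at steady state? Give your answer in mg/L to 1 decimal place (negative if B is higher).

-11.8 mg/L

Regimen A: f = (1/2)^(121/39) ≈ 0.1164; Cmin,ss = (804/104)·f/(1−f) ≈ 1.018 mg/L.
Regimen B: f = (1/2)^(49/39) ≈ 0.4186; Cmin,ss = (1854/104)·f/(1−f) ≈ 12.835 mg/L.
Difference ≈ 1.018 − 12.835 ≈ -11.817 mg/L.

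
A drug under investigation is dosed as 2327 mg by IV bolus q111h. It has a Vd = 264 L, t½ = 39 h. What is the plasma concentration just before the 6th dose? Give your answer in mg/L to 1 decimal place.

f = (1/2)^(τ/t½) = (1/2)^(111/39) ≈ 0.1391.
C₀ = D/Vd = 2327/264 ≈ 8.814 mg/L.
Before the 6th dose, 5 doses have been given. Superposition: Cmin = C₀·(f + f² + … + f^5).
≈ 8.814 × (0.1391 + 0.0193 + 0.0027 + 0.0004 + 0.0001) ≈ 8.814 × 0.1616 ≈ 1.424 mg/L.

1.4 mg/L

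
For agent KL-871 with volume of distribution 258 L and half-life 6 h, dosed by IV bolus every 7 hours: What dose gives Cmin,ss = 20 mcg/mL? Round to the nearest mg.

τ/t½ = 7/6 ≈ 1.1667, so f = (1/2)^(7/6) ≈ 0.445449.
Cmin,ss = (D/Vd)·f/(1−f), so D = Cmin,ss·Vd·(1−f)/f.
D = 20 × 258 × (1−f)/f ≈ 20 × 258 × 1.24493 ≈ 6423.84 mg.

6424 mg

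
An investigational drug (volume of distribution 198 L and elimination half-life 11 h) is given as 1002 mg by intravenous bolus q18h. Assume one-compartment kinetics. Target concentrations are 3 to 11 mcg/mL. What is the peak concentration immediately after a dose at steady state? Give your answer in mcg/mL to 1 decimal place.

7.5 mcg/mL

τ/t½ = 18/11 ≈ 1.6364, so fraction remaining f = (1/2)^(18/11) ≈ 0.3217.
At steady state, accumulation factor R = 1/(1 − e^(−kτ)) ≈ 1.4743.
Single-dose peak C₀ = D/Vd = 1002/198 ≈ 5.061 mcg/mL.
Steady-state peak Cmax,ss = C₀·R ≈ 5.061 × 1.4743 ≈ 7.461 mcg/mL.
Peak 7.5 mcg/mL vs MTC 11 mcg/mL: below toxic threshold.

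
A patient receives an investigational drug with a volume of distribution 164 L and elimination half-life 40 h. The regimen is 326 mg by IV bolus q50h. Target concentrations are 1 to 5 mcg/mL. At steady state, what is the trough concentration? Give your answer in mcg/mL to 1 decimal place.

1.4 mcg/mL

τ/t½ = 50/40 ≈ 1.25, so fraction remaining f = (1/2)^(50/40) ≈ 0.4204.
Accumulation ratio R = 1/(1 − f) ≈ 1/0.5796 ≈ 1.7253.
Single-dose peak C₀ = D/Vd = 326/164 ≈ 1.988 mcg/mL.
Cmax,ss = C₀/(1 − f) ≈ 1.988/0.5796 ≈ 3.430 mcg/mL.
One interval later, Cmin,ss = Cmax,ss·e^(−kτ) ≈ 3.430 × 0.4204 ≈ 1.442 mcg/mL.
Trough 1.4 mcg/mL vs MEC 1 mcg/mL: adequate.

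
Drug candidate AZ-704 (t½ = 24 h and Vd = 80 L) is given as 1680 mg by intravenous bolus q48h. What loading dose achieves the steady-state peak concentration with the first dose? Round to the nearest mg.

f = (1/2)^(48/24) ≈ 0.250000; accumulation ratio R = 1/(1−f) ≈ 1.33333.
Loading dose to hit Cmax,ss on first dose: D_load = D_maint·R ≈ 1680 × 1.33333 ≈ 2239.99 mg.

2240 mg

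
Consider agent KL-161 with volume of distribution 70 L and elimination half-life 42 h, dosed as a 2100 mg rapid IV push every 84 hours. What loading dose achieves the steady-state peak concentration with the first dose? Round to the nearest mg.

2800 mg

f = (1/2)^(84/42) ≈ 0.250000; accumulation ratio R = 1/(1−f) ≈ 1.33333.
Loading dose to hit Cmax,ss on first dose: D_load = D_maint·R ≈ 2100 × 1.33333 ≈ 2799.99 mg.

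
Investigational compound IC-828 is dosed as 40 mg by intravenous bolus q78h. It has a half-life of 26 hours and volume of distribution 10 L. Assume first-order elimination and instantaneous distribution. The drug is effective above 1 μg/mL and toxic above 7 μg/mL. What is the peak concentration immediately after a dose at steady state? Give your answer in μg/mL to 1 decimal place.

4.6 μg/mL

The dosing interval is 3 half-lives, so f = 2^(−3) = 0.125.
At steady state, R = 1/(1 − 0.125) = 8/7.
Single-dose peak C₀ = D/Vd = 40/10 = 4 μg/mL.
Steady-state peak Cmax,ss = C₀·R = 4 × 8/7 ≈ 4.571 μg/mL.
Peak 4.6 μg/mL vs MTC 7 μg/mL: below toxic threshold.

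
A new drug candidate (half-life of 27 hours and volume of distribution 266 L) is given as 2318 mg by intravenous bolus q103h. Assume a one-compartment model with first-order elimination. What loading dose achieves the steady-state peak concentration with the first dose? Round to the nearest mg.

2495 mg

f = (1/2)^(103/27) ≈ 0.071060; accumulation ratio R = 1/(1−f) ≈ 1.07650.
Loading dose to hit Cmax,ss on first dose: D_load = D_maint·R ≈ 2318 × 1.07650 ≈ 2495.33 mg.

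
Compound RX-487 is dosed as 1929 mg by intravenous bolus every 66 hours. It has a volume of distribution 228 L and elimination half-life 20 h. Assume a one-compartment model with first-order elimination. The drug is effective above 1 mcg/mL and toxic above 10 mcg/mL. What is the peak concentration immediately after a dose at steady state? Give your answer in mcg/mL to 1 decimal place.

τ/t½ = 66/20 ≈ 3.3, so fraction remaining f = (1/2)^(66/20) ≈ 0.1015.
At steady state, accumulation factor R = 1/(1 − e^(−kτ)) ≈ 1.1130.
Single-dose peak C₀ = D/Vd = 1929/228 ≈ 8.461 mcg/mL.
Cmax,ss = C₀/(1 − f) ≈ 8.461/0.8985 ≈ 9.417 mcg/mL.
Peak 9.4 mcg/mL vs MTC 10 mcg/mL: below toxic threshold.

9.4 mcg/mL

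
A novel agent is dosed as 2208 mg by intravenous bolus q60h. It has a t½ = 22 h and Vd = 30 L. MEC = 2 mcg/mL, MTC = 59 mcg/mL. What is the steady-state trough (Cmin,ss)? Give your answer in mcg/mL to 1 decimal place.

13.1 mcg/mL

k = ln2/t½ = ln2/22 ≈ 0.031507 h⁻¹; fraction remaining f = e^(−kτ) = e^(−0.031507×60) ≈ 0.1510.
At steady state, accumulation factor R = 1/(1 − e^(−kτ)) ≈ 1.1779.
Each bolus raises the concentration by D/Vd = 2208/30 ≈ 73.600 mcg/mL.
Cmax,ss = C₀/(1 − f) ≈ 73.600/0.8490 ≈ 86.690 mcg/mL.
Steady-state trough Cmin,ss = Cmax,ss·f ≈ 86.690 × 0.1510 ≈ 13.090 mcg/mL.
Trough 13.1 mcg/mL vs MEC 2 mcg/mL: adequate.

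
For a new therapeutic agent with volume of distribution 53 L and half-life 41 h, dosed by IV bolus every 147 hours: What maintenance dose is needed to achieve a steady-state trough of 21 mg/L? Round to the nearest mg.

12247 mg

τ/t½ = 147/41 ≈ 3.5854, so f = (1/2)^(147/41) ≈ 0.083310.
Cmin,ss = (D/Vd)·f/(1−f), so D = Cmin,ss·Vd·(1−f)/f.
D = 21 × 53 × (1−f)/f ≈ 21 × 53 × 11.00336 ≈ 12246.74 mg.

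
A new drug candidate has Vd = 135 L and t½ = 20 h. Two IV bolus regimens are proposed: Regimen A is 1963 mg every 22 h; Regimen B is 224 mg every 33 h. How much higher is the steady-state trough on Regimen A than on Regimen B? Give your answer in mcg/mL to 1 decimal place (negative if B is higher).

11.9 mcg/mL

Regimen A: f = (1/2)^(22/20) ≈ 0.4665; Cmin,ss = (1963/135)·f/(1−f) ≈ 12.715 mcg/mL.
Regimen B: f = (1/2)^(33/20) ≈ 0.3186; Cmin,ss = (224/135)·f/(1−f) ≈ 0.776 mcg/mL.
Difference ≈ 12.715 − 0.776 ≈ 11.939 mcg/mL.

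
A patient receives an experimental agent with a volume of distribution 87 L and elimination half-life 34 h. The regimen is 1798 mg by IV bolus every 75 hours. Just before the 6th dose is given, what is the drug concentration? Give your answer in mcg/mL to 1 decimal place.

f = (1/2)^(τ/t½) = (1/2)^(75/34) ≈ 0.2168.
C₀ = D/Vd = 1798/87 ≈ 20.667 mcg/mL.
Before the 6th dose, 5 doses have been given. Superposition: Cmin = C₀·(f + f² + … + f^5).
≈ 20.667 × (0.2168 + 0.0470 + 0.0102 + 0.0022 + 0.0005) ≈ 20.667 × 0.2767 ≈ 5.719 mcg/mL.

5.7 mcg/mL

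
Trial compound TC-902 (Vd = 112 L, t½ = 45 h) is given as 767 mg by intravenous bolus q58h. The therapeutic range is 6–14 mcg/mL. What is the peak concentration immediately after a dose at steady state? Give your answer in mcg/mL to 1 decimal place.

11.6 mcg/mL

τ/t½ = 58/45 ≈ 1.2889, so fraction remaining f = (1/2)^(58/45) ≈ 0.4093.
Accumulation ratio R = 1/(1 − f) ≈ 1/0.5907 ≈ 1.6929.
Each bolus raises the concentration by D/Vd = 767/112 ≈ 6.848 mcg/mL.
Cmax,ss = C₀/(1 − f) ≈ 6.848/0.5907 ≈ 11.593 mcg/mL.
Peak 11.6 mcg/mL vs MTC 14 mcg/mL: below toxic threshold.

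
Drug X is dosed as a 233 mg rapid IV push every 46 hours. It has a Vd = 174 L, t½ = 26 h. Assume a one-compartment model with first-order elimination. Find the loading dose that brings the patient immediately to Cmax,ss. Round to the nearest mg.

f = (1/2)^(46/26) ≈ 0.293365; accumulation ratio R = 1/(1−f) ≈ 1.41516.
Loading dose to hit Cmax,ss on first dose: D_load = D_maint·R ≈ 233 × 1.41516 ≈ 329.73 mg.

330 mg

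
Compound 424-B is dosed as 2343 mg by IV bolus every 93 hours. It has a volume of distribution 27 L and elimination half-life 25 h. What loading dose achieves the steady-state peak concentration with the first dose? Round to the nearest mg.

2535 mg

f = (1/2)^(93/25) ≈ 0.075887; accumulation ratio R = 1/(1−f) ≈ 1.08212.
Loading dose to hit Cmax,ss on first dose: D_load = D_maint·R ≈ 2343 × 1.08212 ≈ 2535.41 mg.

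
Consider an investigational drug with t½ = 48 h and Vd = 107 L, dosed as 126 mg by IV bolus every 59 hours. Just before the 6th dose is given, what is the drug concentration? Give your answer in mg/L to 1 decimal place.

f = (1/2)^(τ/t½) = (1/2)^(59/48) ≈ 0.4266.
C₀ = D/Vd = 126/107 ≈ 1.178 mg/L.
Before the 6th dose, 5 doses have been given. Superposition: Cmin = C₀·(f + f² + … + f^5).
≈ 1.178 × (0.4266 + 0.1820 + 0.0776 + 0.0331 + 0.0141) ≈ 1.178 × 0.7334 ≈ 0.864 mg/L.

0.9 mg/L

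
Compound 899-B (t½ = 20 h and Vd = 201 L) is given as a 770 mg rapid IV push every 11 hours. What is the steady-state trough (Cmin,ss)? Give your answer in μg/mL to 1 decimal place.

8.3 μg/mL

τ/t½ = 11/20 ≈ 0.55, so fraction remaining f = (1/2)^(11/20) ≈ 0.6830.
Single-dose peak C₀ = D/Vd = 770/201 ≈ 3.831 μg/mL.
Steady-state trough Cmin,ss = C₀·f/(1−f) ≈ 3.831 × 0.6830/0.3170 ≈ 8.254 μg/mL.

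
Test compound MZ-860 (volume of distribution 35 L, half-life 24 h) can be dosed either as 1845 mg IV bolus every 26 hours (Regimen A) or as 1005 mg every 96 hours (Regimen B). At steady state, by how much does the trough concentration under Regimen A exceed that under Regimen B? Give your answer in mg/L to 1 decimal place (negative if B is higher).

Regimen A: f = (1/2)^(26/24) ≈ 0.4719; Cmin,ss = (1845/35)·f/(1−f) ≈ 47.104 mg/L.
Regimen B: f = (1/2)^(96/24) ≈ 0.0625; Cmin,ss = (1005/35)·f/(1−f) ≈ 1.914 mg/L.
Difference ≈ 47.104 − 1.914 ≈ 45.190 mg/L.

45.2 mg/L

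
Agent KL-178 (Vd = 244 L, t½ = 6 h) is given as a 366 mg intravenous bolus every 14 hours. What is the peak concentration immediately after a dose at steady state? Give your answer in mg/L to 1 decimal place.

k = ln2/t½ = ln2/6 ≈ 0.115525 h⁻¹; fraction remaining f = e^(−kτ) = e^(−0.115525×14) ≈ 0.1984.
At steady state, accumulation factor R = 1/(1 − e^(−kτ)) ≈ 1.2475.
Each bolus raises the concentration by D/Vd = 366/244 ≈ 1.500 mg/L.
Steady-state peak Cmax,ss = C₀·R ≈ 1.500 × 1.2475 ≈ 1.871 mg/L.

1.9 mg/L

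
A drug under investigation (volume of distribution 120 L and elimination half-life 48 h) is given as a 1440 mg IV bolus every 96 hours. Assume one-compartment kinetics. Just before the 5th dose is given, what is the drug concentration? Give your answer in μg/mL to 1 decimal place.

4.0 μg/mL

f = (1/2)^(τ/t½) = (1/2)^(96/48) ≈ 0.2500.
C₀ = D/Vd = 1440/120 ≈ 12.000 μg/mL.
Before the 5th dose, 4 doses have been given. Superposition: Cmin = C₀·(f + f² + … + f^4).
≈ 12.000 × (0.2500 + 0.0625 + 0.0156 + 0.0039) ≈ 12.000 × 0.3320 ≈ 3.984 μg/mL.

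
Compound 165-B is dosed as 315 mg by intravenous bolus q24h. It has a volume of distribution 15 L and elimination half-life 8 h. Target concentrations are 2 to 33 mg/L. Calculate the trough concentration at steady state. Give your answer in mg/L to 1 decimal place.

The dosing interval is 3 half-lives, so f = 2^(−3) = 0.125.
At steady state, R = 1/(1 − 0.125) = 8/7.
Single-dose peak C₀ = D/Vd = 315/15 = 21 mg/L.
Steady-state peak Cmax,ss = C₀·R = 21 × 8/7 ≈ 24.000 mg/L.
Steady-state trough Cmin,ss = Cmax,ss·f ≈ 24.000 × 0.125 ≈ 3.000 mg/L.
Trough 3.0 mg/L vs MEC 2 mg/L: adequate.

3.0 mg/L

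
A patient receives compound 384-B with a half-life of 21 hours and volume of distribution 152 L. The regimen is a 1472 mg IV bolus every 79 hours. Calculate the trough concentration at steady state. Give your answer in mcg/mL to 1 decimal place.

0.8 mcg/mL

k = ln2/t½ = ln2/21 ≈ 0.033007 h⁻¹; fraction remaining f = e^(−kτ) = e^(−0.033007×79) ≈ 0.0737.
Each bolus raises the concentration by D/Vd = 1472/152 ≈ 9.684 mcg/mL.
Steady-state trough Cmin,ss = C₀·f/(1−f) ≈ 9.684 × 0.0737/0.9263 ≈ 0.770 mcg/mL.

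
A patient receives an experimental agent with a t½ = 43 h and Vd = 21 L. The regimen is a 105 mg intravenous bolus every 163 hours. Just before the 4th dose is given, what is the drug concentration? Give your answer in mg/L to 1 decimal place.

f = (1/2)^(τ/t½) = (1/2)^(163/43) ≈ 0.0723.
C₀ = D/Vd = 105/21 ≈ 5.000 mg/L.
Before the 4th dose, 3 doses have been given. Superposition: Cmin = C₀·(f + f² + … + f^3).
≈ 5.000 × (0.0723 + 0.0052 + 0.0004) ≈ 5.000 × 0.0779 ≈ 0.389 mg/L.

0.4 mg/L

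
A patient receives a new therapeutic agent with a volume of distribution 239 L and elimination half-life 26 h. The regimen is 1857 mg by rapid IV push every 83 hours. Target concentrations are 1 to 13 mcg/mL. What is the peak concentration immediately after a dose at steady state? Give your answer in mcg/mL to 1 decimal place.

τ/t½ = 83/26 ≈ 3.1923, so fraction remaining f = (1/2)^(83/26) ≈ 0.1094.
At steady state, accumulation factor R = 1/(1 − e^(−kτ)) ≈ 1.1228.
Single-dose peak C₀ = D/Vd = 1857/239 ≈ 7.770 mcg/mL.
Steady-state peak Cmax,ss = C₀·R ≈ 7.770 × 1.1228 ≈ 8.724 mcg/mL.
Peak 8.7 mcg/mL vs MTC 13 mcg/mL: below toxic threshold.

8.7 mcg/mL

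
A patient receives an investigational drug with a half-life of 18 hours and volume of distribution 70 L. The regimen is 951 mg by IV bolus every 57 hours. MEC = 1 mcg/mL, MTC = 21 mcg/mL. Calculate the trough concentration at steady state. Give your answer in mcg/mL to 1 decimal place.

k = ln2/t½ = ln2/18 ≈ 0.038508 h⁻¹; fraction remaining f = e^(−kτ) = e^(−0.038508×57) ≈ 0.1114.
At steady state, accumulation factor R = 1/(1 − e^(−kτ)) ≈ 1.1254.
Each bolus raises the concentration by D/Vd = 951/70 ≈ 13.586 mcg/mL.
Cmax,ss = C₀/(1 − f) ≈ 13.586/0.8886 ≈ 15.289 mcg/mL.
One interval later, Cmin,ss = Cmax,ss·e^(−kτ) ≈ 15.289 × 0.1114 ≈ 1.703 mcg/mL.
Trough 1.7 mcg/mL vs MEC 1 mcg/mL: adequate.

1.7 mcg/mL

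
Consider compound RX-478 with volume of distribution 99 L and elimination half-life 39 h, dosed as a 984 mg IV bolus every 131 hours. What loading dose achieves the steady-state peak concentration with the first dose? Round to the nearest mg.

1090 mg

f = (1/2)^(131/39) ≈ 0.097465; accumulation ratio R = 1/(1−f) ≈ 1.10799.
Loading dose to hit Cmax,ss on first dose: D_load = D_maint·R ≈ 984 × 1.10799 ≈ 1090.26 mg.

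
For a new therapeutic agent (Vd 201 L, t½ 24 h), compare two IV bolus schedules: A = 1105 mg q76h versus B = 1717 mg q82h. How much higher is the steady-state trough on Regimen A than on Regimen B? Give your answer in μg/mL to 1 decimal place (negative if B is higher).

Regimen A: f = (1/2)^(76/24) ≈ 0.1114; Cmin,ss = (1105/201)·f/(1−f) ≈ 0.689 μg/mL.
Regimen B: f = (1/2)^(82/24) ≈ 0.0936; Cmin,ss = (1717/201)·f/(1−f) ≈ 0.882 μg/mL.
Difference ≈ 0.689 − 0.882 ≈ -0.193 μg/mL.

-0.2 μg/mL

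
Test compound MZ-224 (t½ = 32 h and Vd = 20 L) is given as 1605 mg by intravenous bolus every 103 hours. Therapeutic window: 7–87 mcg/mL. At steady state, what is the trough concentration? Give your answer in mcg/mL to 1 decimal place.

9.7 mcg/mL

τ/t½ = 103/32 ≈ 3.2188, so fraction remaining f = (1/2)^(103/32) ≈ 0.1074.
Accumulation ratio R = 1/(1 − f) ≈ 1/0.8926 ≈ 1.1203.
Single-dose peak C₀ = D/Vd = 1605/20 ≈ 80.250 mcg/mL.
Steady-state peak Cmax,ss = C₀·R ≈ 80.250 × 1.1203 ≈ 89.904 mcg/mL.
Steady-state trough Cmin,ss = Cmax,ss·f ≈ 89.904 × 0.1074 ≈ 9.656 mcg/mL.
Trough 9.7 mcg/mL vs MEC 7 mcg/mL: adequate.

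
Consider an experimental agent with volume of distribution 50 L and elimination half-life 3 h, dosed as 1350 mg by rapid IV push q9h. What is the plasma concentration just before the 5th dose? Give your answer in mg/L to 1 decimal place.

3.9 mg/L

f = (1/2)^(τ/t½) = (1/2)^(9/3) ≈ 0.1250.
C₀ = D/Vd = 1350/50 ≈ 27.000 mg/L.
Before the 5th dose, 4 doses have been given. Superposition: Cmin = C₀·(f + f² + … + f^4).
≈ 27.000 × (0.1250 + 0.0156 + 0.0020 + 0.0002) ≈ 27.000 × 0.1428 ≈ 3.856 mg/L.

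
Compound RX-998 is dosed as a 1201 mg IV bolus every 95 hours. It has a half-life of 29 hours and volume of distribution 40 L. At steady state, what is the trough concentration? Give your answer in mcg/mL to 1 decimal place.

3.5 mcg/mL

Over one 95-h interval, 95/29 ≈ 3.2759 half-lives elapse, leaving f ≈ 0.1032 of each dose.
Each bolus raises the concentration by D/Vd = 1201/40 ≈ 30.025 mcg/mL.
Steady-state trough Cmin,ss = C₀·f/(1−f) ≈ 30.025 × 0.1032/0.8968 ≈ 3.455 mcg/mL.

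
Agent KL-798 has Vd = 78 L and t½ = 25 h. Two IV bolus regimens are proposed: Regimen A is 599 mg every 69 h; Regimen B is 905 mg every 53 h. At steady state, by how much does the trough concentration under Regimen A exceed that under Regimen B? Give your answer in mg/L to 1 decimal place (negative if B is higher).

Regimen A: f = (1/2)^(69/25) ≈ 0.1476; Cmin,ss = (599/78)·f/(1−f) ≈ 1.330 mg/L.
Regimen B: f = (1/2)^(53/25) ≈ 0.2300; Cmin,ss = (905/78)·f/(1−f) ≈ 3.466 mg/L.
Difference ≈ 1.330 − 3.466 ≈ -2.136 mg/L.

-2.1 mg/L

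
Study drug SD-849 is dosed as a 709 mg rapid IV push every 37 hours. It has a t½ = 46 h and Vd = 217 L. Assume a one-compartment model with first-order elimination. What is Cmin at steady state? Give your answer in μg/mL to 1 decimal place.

4.4 μg/mL

τ/t½ = 37/46 ≈ 0.80435, so fraction remaining f = (1/2)^(37/46) ≈ 0.5726.
At steady state, accumulation factor R = 1/(1 − e^(−kτ)) ≈ 2.3397.
Each bolus raises the concentration by D/Vd = 709/217 ≈ 3.267 μg/mL.
Steady-state peak Cmax,ss = C₀·R ≈ 3.267 × 2.3397 ≈ 7.644 μg/mL.
Steady-state trough Cmin,ss = Cmax,ss·f ≈ 7.644 × 0.5726 ≈ 4.377 μg/mL.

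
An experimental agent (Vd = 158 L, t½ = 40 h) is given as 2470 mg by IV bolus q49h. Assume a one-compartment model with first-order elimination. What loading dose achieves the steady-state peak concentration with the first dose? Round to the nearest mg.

4317 mg

f = (1/2)^(49/40) ≈ 0.427798; accumulation ratio R = 1/(1−f) ≈ 1.74763.
Loading dose to hit Cmax,ss on first dose: D_load = D_maint·R ≈ 2470 × 1.74763 ≈ 4316.65 mg.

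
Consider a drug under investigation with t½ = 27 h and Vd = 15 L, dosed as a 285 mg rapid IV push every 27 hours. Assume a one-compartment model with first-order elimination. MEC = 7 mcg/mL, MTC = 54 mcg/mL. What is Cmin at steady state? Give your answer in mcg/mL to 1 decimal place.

19.0 mcg/mL

The dosing interval is 1 half-life, so f = 2^(−1) = 0.5.
Accumulation ratio R = 1/(1 − f) = 1/0.5 = 2/1.
Single-dose peak C₀ = D/Vd = 285/15 = 19 mcg/mL.
Steady-state peak Cmax,ss = C₀·R = 19 × 2/1 ≈ 38.000 mcg/mL.
Steady-state trough Cmin,ss = Cmax,ss·f ≈ 38.000 × 0.5 ≈ 19.000 mcg/mL.
Trough 19.0 mcg/mL vs MEC 7 mcg/mL: adequate.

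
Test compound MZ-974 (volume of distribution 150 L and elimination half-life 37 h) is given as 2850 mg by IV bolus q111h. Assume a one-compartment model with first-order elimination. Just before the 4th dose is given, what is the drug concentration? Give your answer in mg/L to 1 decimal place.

f = (1/2)^(τ/t½) = (1/2)^(111/37) ≈ 0.1250.
C₀ = D/Vd = 2850/150 ≈ 19.000 mg/L.
Before the 4th dose, 3 doses have been given. Superposition: Cmin = C₀·(f + f² + … + f^3).
≈ 19.000 × (0.1250 + 0.0156 + 0.0020) ≈ 19.000 × 0.1426 ≈ 2.709 mg/L.

2.7 mg/L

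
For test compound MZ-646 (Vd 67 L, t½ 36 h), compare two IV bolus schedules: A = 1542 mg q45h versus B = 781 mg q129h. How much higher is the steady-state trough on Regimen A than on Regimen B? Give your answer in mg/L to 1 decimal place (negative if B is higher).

Regimen A: f = (1/2)^(45/36) ≈ 0.4204; Cmin,ss = (1542/67)·f/(1−f) ≈ 16.693 mg/L.
Regimen B: f = (1/2)^(129/36) ≈ 0.0834; Cmin,ss = (781/67)·f/(1−f) ≈ 1.061 mg/L.
Difference ≈ 16.693 − 1.061 ≈ 15.632 mg/L.

15.6 mg/L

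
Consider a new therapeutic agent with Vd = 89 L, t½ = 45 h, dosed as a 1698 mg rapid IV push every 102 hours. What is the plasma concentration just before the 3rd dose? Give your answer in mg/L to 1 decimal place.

f = (1/2)^(τ/t½) = (1/2)^(102/45) ≈ 0.2078.
C₀ = D/Vd = 1698/89 ≈ 19.079 mg/L.
Before the 3rd dose, 2 doses have been given. Superposition: Cmin = C₀·(f + f²).
≈ 19.079 × (0.2078 + 0.0432) ≈ 19.079 × 0.2510 ≈ 4.789 mg/L.

4.8 mg/L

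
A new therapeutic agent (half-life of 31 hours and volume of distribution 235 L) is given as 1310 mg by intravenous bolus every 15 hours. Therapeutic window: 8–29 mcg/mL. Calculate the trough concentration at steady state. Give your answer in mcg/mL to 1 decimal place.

k = ln2/t½ = ln2/31 ≈ 0.022360 h⁻¹; fraction remaining f = e^(−kτ) = e^(−0.022360×15) ≈ 0.7151.
Single-dose peak C₀ = D/Vd = 1310/235 ≈ 5.574 mcg/mL.
Steady-state trough Cmin,ss = C₀·f/(1−f) ≈ 5.574 × 0.7151/0.2849 ≈ 13.991 mcg/mL.
Trough 14.0 mcg/mL vs MEC 8 mcg/mL: adequate.

14.0 mcg/mL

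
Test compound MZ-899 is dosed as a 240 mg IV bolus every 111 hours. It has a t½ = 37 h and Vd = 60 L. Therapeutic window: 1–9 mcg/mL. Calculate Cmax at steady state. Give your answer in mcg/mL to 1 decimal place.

4.6 mcg/mL

The dosing interval is 3 half-lives, so f = 2^(−3) = 0.125.
Accumulation ratio R = 1/(1 − f) = 1/0.875 = 8/7.
Single-dose peak C₀ = D/Vd = 240/60 = 4 mcg/mL.
Steady-state peak Cmax,ss = C₀·R = 4 × 8/7 ≈ 4.571 mcg/mL.
Peak 4.6 mcg/mL vs MTC 9 mcg/mL: below toxic threshold.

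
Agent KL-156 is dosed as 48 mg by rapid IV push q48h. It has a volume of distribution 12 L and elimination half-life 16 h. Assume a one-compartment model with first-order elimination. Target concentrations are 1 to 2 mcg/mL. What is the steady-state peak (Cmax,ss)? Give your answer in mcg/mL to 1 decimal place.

τ = 48 h = 3 half-lives, so f = (1/2)^3 = 0.125.
At steady state, R = 1/(1 − 0.125) = 8/7.
Single-dose peak C₀ = D/Vd = 48/12 = 4 mcg/mL.
Steady-state peak Cmax,ss = C₀·R = 4 × 8/7 ≈ 4.571 mcg/mL.
Peak 4.6 mcg/mL vs MTC 2 mcg/mL: exceeds toxic threshold.

4.6 mcg/mL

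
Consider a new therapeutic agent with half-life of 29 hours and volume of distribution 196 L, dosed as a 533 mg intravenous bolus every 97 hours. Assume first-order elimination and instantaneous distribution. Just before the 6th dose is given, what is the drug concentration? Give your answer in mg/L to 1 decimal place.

0.3 mg/L

f = (1/2)^(τ/t½) = (1/2)^(97/29) ≈ 0.0984.
C₀ = D/Vd = 533/196 ≈ 2.719 mg/L.
Before the 6th dose, 5 doses have been given. Superposition: Cmin = C₀·(f + f² + … + f^5).
≈ 2.719 × (0.0984 + 0.0097 + 0.0010 + 0.0001 + 0.0000) ≈ 2.719 × 0.1092 ≈ 0.297 mg/L.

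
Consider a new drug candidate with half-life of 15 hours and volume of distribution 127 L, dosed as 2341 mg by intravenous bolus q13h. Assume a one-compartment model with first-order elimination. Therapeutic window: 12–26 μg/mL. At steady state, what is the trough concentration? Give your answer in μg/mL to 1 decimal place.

k = ln2/t½ = ln2/15 ≈ 0.046210 h⁻¹; fraction remaining f = e^(−kτ) = e^(−0.046210×13) ≈ 0.5484.
At steady state, accumulation factor R = 1/(1 − e^(−kτ)) ≈ 2.2143.
Each bolus raises the concentration by D/Vd = 2341/127 ≈ 18.433 μg/mL.
Steady-state peak Cmax,ss = C₀·R ≈ 18.433 × 2.2143 ≈ 40.816 μg/mL.
One interval later, Cmin,ss = Cmax,ss·e^(−kτ) ≈ 40.816 × 0.5484 ≈ 22.383 μg/mL.
Trough 22.4 μg/mL vs MEC 12 μg/mL: adequate.

22.4 μg/mL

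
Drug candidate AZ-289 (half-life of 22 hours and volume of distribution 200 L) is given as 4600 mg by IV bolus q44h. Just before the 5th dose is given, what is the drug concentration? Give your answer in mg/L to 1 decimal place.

7.6 mg/L

f = (1/2)^(τ/t½) = (1/2)^(44/22) ≈ 0.2500.
C₀ = D/Vd = 4600/200 ≈ 23.000 mg/L.
Before the 5th dose, 4 doses have been given. Superposition: Cmin = C₀·(f + f² + … + f^4).
≈ 23.000 × (0.2500 + 0.0625 + 0.0156 + 0.0039) ≈ 23.000 × 0.3320 ≈ 7.636 mg/L.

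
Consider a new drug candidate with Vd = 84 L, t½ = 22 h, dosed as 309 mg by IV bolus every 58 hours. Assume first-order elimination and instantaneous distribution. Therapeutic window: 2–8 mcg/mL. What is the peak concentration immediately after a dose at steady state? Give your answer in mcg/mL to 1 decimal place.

4.4 mcg/mL

k = ln2/t½ = ln2/22 ≈ 0.031507 h⁻¹; fraction remaining f = e^(−kτ) = e^(−0.031507×58) ≈ 0.1608.
Accumulation ratio R = 1/(1 − f) ≈ 1/0.8392 ≈ 1.1916.
Each bolus raises the concentration by D/Vd = 309/84 ≈ 3.679 mcg/mL.
Cmax,ss = C₀/(1 − f) ≈ 3.679/0.8392 ≈ 4.384 mcg/mL.
Peak 4.4 mcg/mL vs MTC 8 mcg/mL: below toxic threshold.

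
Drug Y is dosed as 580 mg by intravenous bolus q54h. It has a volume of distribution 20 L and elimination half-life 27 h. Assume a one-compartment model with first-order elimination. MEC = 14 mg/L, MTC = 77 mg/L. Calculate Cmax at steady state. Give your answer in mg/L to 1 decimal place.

τ = 54 h = 2 half-lives, so f = (1/2)^2 = 0.25.
Accumulation ratio R = 1/(1 − f) = 1/0.75 = 4/3.
Single-dose peak C₀ = D/Vd = 580/20 = 29 mg/L.
Steady-state peak Cmax,ss = C₀·R = 29 × 4/3 ≈ 38.667 mg/L.
Peak 38.7 mg/L vs MTC 77 mg/L: below toxic threshold.

38.7 mg/L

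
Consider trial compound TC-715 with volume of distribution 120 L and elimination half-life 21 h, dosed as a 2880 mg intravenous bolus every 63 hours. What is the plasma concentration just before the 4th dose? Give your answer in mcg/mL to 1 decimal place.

3.4 mcg/mL

f = (1/2)^(τ/t½) = (1/2)^(63/21) ≈ 0.1250.
C₀ = D/Vd = 2880/120 ≈ 24.000 mcg/mL.
Before the 4th dose, 3 doses have been given. Superposition: Cmin = C₀·(f + f² + … + f^3).
≈ 24.000 × (0.1250 + 0.0156 + 0.0020) ≈ 24.000 × 0.1426 ≈ 3.422 mcg/mL.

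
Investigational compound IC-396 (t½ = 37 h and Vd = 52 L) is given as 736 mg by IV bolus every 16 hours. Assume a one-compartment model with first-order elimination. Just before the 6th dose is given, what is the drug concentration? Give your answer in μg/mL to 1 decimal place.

f = (1/2)^(τ/t½) = (1/2)^(16/37) ≈ 0.7410.
C₀ = D/Vd = 736/52 ≈ 14.154 μg/mL.
Before the 6th dose, 5 doses have been given. Superposition: Cmin = C₀·(f + f² + … + f^5).
≈ 14.154 × (0.7410 + 0.5491 + 0.4069 + 0.3015 + 0.2234) ≈ 14.154 × 2.2219 ≈ 31.449 μg/mL.

31.4 μg/mL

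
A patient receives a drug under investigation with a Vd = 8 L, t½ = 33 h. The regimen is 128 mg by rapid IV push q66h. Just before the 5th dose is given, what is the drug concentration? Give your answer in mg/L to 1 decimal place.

f = (1/2)^(τ/t½) = (1/2)^(66/33) ≈ 0.2500.
C₀ = D/Vd = 128/8 ≈ 16.000 mg/L.
Before the 5th dose, 4 doses have been given. Superposition: Cmin = C₀·(f + f² + … + f^4).
≈ 16.000 × (0.2500 + 0.0625 + 0.0156 + 0.0039) ≈ 16.000 × 0.3320 ≈ 5.312 mg/L.

5.3 mg/L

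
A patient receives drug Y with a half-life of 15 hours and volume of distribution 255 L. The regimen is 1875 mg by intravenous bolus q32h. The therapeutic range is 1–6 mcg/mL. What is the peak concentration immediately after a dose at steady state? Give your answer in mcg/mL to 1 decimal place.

k = ln2/t½ = ln2/15 ≈ 0.046210 h⁻¹; fraction remaining f = e^(−kτ) = e^(−0.046210×32) ≈ 0.2279.
Accumulation ratio R = 1/(1 − f) ≈ 1/0.7721 ≈ 1.2952.
Single-dose peak C₀ = D/Vd = 1875/255 ≈ 7.353 mcg/mL.
Steady-state peak Cmax,ss = C₀·R ≈ 7.353 × 1.2952 ≈ 9.524 mcg/mL.
Peak 9.5 mcg/mL vs MTC 6 mcg/mL: exceeds toxic threshold.

9.5 mcg/mL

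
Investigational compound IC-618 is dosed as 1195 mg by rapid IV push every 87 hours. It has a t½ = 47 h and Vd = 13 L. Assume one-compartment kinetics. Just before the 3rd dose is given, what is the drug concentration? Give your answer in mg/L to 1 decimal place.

f = (1/2)^(τ/t½) = (1/2)^(87/47) ≈ 0.2772.
C₀ = D/Vd = 1195/13 ≈ 91.923 mg/L.
Before the 3rd dose, 2 doses have been given. Superposition: Cmin = C₀·(f + f²).
≈ 91.923 × (0.2772 + 0.0768) ≈ 91.923 × 0.3540 ≈ 32.541 mg/L.

32.5 mg/L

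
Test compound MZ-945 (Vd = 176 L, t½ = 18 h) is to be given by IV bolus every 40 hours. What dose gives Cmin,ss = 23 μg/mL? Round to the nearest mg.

14840 mg

τ/t½ = 40/18 ≈ 2.2222, so f = (1/2)^(40/18) ≈ 0.214311.
Cmin,ss = (D/Vd)·f/(1−f), so D = Cmin,ss·Vd·(1−f)/f.
D = 23 × 176 × (1−f)/f ≈ 23 × 176 × 3.66612 ≈ 14840.45 mg.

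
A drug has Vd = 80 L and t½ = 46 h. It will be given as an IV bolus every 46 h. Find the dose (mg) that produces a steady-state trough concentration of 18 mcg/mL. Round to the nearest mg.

τ/t½ = 46/46 ≈ 1, so f = (1/2)^(46/46) ≈ 0.500000.
Cmin,ss = (D/Vd)·f/(1−f), so D = Cmin,ss·Vd·(1−f)/f.
D = 18 × 80 × (1−f)/f ≈ 18 × 80 × 1.00000 ≈ 1440.00 mg.

1440 mg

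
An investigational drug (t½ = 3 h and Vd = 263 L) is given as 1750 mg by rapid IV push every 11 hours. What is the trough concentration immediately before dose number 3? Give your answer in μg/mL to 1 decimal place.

f = (1/2)^(τ/t½) = (1/2)^(11/3) ≈ 0.0787.
C₀ = D/Vd = 1750/263 ≈ 6.654 μg/mL.
Before the 3rd dose, 2 doses have been given. Superposition: Cmin = C₀·(f + f²).
≈ 6.654 × (0.0787 + 0.0062) ≈ 6.654 × 0.0849 ≈ 0.565 μg/mL.

0.6 μg/mL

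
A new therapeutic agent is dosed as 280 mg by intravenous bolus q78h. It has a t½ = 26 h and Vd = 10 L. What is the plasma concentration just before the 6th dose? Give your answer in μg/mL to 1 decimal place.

4.0 μg/mL

f = (1/2)^(τ/t½) = (1/2)^(78/26) ≈ 0.1250.
C₀ = D/Vd = 280/10 ≈ 28.000 μg/mL.
Before the 6th dose, 5 doses have been given. Superposition: Cmin = C₀·(f + f² + … + f^5).
≈ 28.000 × (0.1250 + 0.0156 + 0.0020 + 0.0002 + 0.0000) ≈ 28.000 × 0.1428 ≈ 3.998 μg/mL.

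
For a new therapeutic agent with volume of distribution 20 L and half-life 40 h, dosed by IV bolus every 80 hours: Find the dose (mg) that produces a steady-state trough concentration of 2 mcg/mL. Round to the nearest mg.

120 mg

τ/t½ = 80/40 ≈ 2, so f = (1/2)^(80/40) ≈ 0.250000.
Cmin,ss = (D/Vd)·f/(1−f), so D = Cmin,ss·Vd·(1−f)/f.
D = 2 × 20 × (1−f)/f ≈ 2 × 20 × 3.00000 ≈ 120.00 mg.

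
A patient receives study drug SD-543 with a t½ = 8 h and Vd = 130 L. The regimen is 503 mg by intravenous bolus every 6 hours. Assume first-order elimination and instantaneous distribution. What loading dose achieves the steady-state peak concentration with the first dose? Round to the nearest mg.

1241 mg

f = (1/2)^(6/8) ≈ 0.594604; accumulation ratio R = 1/(1−f) ≈ 2.46672.
Loading dose to hit Cmax,ss on first dose: D_load = D_maint·R ≈ 503 × 2.46672 ≈ 1240.76 mg.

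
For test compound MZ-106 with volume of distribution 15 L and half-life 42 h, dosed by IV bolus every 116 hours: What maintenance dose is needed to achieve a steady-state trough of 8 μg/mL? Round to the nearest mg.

694 mg

τ/t½ = 116/42 ≈ 2.7619, so f = (1/2)^(116/42) ≈ 0.147429.
Cmin,ss = (D/Vd)·f/(1−f), so D = Cmin,ss·Vd·(1−f)/f.
D = 8 × 15 × (1−f)/f ≈ 8 × 15 × 5.78293 ≈ 693.95 mg.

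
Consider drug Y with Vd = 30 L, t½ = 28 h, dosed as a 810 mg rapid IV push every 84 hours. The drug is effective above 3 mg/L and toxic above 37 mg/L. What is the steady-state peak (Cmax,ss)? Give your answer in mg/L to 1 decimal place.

30.9 mg/L

τ = 84 h = 3 half-lives, so f = (1/2)^3 = 0.125.
Accumulation ratio R = 1/(1 − f) = 1/0.875 = 8/7.
Single-dose peak C₀ = D/Vd = 810/30 = 27 mg/L.
Steady-state peak Cmax,ss = C₀·R = 27 × 8/7 ≈ 30.857 mg/L.
Peak 30.9 mg/L vs MTC 37 mg/L: below toxic threshold.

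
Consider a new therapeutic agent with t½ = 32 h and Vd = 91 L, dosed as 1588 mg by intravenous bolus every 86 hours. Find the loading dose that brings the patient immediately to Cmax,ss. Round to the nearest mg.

f = (1/2)^(86/32) ≈ 0.155232; accumulation ratio R = 1/(1−f) ≈ 1.18376.
Loading dose to hit Cmax,ss on first dose: D_load = D_maint·R ≈ 1588 × 1.18376 ≈ 1879.81 mg.

1880 mg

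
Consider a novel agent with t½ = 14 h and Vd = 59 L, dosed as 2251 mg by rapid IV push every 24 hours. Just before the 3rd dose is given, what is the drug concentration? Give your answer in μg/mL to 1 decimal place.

15.2 μg/mL

f = (1/2)^(τ/t½) = (1/2)^(24/14) ≈ 0.3048.
C₀ = D/Vd = 2251/59 ≈ 38.153 μg/mL.
Before the 3rd dose, 2 doses have been given. Superposition: Cmin = C₀·(f + f²).
≈ 38.153 × (0.3048 + 0.0929) ≈ 38.153 × 0.3977 ≈ 15.173 μg/mL.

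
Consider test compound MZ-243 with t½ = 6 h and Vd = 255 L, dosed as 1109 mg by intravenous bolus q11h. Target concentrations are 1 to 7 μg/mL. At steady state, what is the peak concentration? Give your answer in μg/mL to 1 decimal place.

τ/t½ = 11/6 ≈ 1.8333, so fraction remaining f = (1/2)^(11/6) ≈ 0.2806.
Accumulation ratio R = 1/(1 − f) ≈ 1/0.7194 ≈ 1.3900.
Each bolus raises the concentration by D/Vd = 1109/255 ≈ 4.349 μg/mL.
Steady-state peak Cmax,ss = C₀·R ≈ 4.349 × 1.3900 ≈ 6.045 μg/mL.
Peak 6.0 μg/mL vs MTC 7 μg/mL: below toxic threshold.

6.0 μg/mL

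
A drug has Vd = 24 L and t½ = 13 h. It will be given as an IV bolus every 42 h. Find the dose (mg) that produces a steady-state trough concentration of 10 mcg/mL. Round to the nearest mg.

2013 mg

τ/t½ = 42/13 ≈ 3.2308, so f = (1/2)^(42/13) ≈ 0.106523.
Cmin,ss = (D/Vd)·f/(1−f), so D = Cmin,ss·Vd·(1−f)/f.
D = 10 × 24 × (1−f)/f ≈ 10 × 24 × 8.38764 ≈ 2013.03 mg.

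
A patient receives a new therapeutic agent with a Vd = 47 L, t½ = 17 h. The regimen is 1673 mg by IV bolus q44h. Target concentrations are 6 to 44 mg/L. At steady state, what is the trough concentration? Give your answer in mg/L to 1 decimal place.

k = ln2/t½ = ln2/17 ≈ 0.040773 h⁻¹; fraction remaining f = e^(−kτ) = e^(−0.040773×44) ≈ 0.1663.
Accumulation ratio R = 1/(1 − f) ≈ 1/0.8337 ≈ 1.1995.
Single-dose peak C₀ = D/Vd = 1673/47 ≈ 35.596 mg/L.
Steady-state peak Cmax,ss = C₀·R ≈ 35.596 × 1.1995 ≈ 42.697 mg/L.
Steady-state trough Cmin,ss = Cmax,ss·f ≈ 42.697 × 0.1663 ≈ 7.101 mg/L.
Trough 7.1 mg/L vs MEC 6 mg/L: adequate.

7.1 mg/L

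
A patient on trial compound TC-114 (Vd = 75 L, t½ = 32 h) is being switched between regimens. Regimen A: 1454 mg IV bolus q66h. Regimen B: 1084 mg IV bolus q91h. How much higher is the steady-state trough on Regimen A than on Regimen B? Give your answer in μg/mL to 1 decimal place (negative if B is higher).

3.8 μg/mL

Regimen A: f = (1/2)^(66/32) ≈ 0.2394; Cmin,ss = (1454/75)·f/(1−f) ≈ 6.102 μg/mL.
Regimen B: f = (1/2)^(91/32) ≈ 0.1393; Cmin,ss = (1084/75)·f/(1−f) ≈ 2.339 μg/mL.
Difference ≈ 6.102 − 2.339 ≈ 3.763 μg/mL.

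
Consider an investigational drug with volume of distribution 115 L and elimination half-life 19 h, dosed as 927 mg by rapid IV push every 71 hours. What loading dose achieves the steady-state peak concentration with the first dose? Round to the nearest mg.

1002 mg

f = (1/2)^(71/19) ≈ 0.075006; accumulation ratio R = 1/(1−f) ≈ 1.08109.
Loading dose to hit Cmax,ss on first dose: D_load = D_maint·R ≈ 927 × 1.08109 ≈ 1002.17 mg.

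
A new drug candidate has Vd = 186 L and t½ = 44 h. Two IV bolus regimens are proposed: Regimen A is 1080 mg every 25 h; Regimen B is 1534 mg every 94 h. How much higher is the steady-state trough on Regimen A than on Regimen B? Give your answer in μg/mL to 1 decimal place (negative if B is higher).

Regimen A: f = (1/2)^(25/44) ≈ 0.6745; Cmin,ss = (1080/186)·f/(1−f) ≈ 12.032 μg/mL.
Regimen B: f = (1/2)^(94/44) ≈ 0.2275; Cmin,ss = (1534/186)·f/(1−f) ≈ 2.429 μg/mL.
Difference ≈ 12.032 − 2.429 ≈ 9.603 μg/mL.

9.6 μg/mL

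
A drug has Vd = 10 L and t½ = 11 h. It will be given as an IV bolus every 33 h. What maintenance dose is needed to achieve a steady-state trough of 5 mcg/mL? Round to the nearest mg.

350 mg

τ/t½ = 33/11 ≈ 3, so f = (1/2)^(33/11) ≈ 0.125000.
Cmin,ss = (D/Vd)·f/(1−f), so D = Cmin,ss·Vd·(1−f)/f.
D = 5 × 10 × (1−f)/f ≈ 5 × 10 × 7.00000 ≈ 350.00 mg.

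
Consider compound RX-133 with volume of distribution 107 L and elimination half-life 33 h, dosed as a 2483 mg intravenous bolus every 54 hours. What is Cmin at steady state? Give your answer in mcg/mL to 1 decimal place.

11.0 mcg/mL

k = ln2/t½ = ln2/33 ≈ 0.021004 h⁻¹; fraction remaining f = e^(−kτ) = e^(−0.021004×54) ≈ 0.3217.
At steady state, accumulation factor R = 1/(1 − e^(−kτ)) ≈ 1.4743.
Each bolus raises the concentration by D/Vd = 2483/107 ≈ 23.206 mcg/mL.
Cmax,ss = C₀/(1 − f) ≈ 23.206/0.6783 ≈ 34.212 mcg/mL.
One interval later, Cmin,ss = Cmax,ss·e^(−kτ) ≈ 34.212 × 0.3217 ≈ 11.006 mcg/mL.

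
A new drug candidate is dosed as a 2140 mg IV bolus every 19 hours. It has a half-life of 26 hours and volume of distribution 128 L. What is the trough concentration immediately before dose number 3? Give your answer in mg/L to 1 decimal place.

16.1 mg/L

f = (1/2)^(τ/t½) = (1/2)^(19/26) ≈ 0.6026.
C₀ = D/Vd = 2140/128 ≈ 16.719 mg/L.
Before the 3rd dose, 2 doses have been given. Superposition: Cmin = C₀·(f + f²).
≈ 16.719 × (0.6026 + 0.3631) ≈ 16.719 × 0.9657 ≈ 16.146 mg/L.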